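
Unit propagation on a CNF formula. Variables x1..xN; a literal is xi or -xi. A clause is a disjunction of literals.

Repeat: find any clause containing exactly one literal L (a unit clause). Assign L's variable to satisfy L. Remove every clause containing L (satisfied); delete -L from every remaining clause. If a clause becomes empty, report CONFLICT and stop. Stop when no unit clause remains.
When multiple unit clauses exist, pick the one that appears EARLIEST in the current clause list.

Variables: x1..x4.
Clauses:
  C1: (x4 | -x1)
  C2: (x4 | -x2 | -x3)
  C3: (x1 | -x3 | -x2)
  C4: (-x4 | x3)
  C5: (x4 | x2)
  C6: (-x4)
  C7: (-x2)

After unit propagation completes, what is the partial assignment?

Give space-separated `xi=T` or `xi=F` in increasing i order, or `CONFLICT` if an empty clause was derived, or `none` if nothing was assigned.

unit clause [-4] forces x4=F; simplify:
  drop 4 from [4, -1] -> [-1]
  drop 4 from [4, -2, -3] -> [-2, -3]
  drop 4 from [4, 2] -> [2]
  satisfied 2 clause(s); 5 remain; assigned so far: [4]
unit clause [-1] forces x1=F; simplify:
  drop 1 from [1, -3, -2] -> [-3, -2]
  satisfied 1 clause(s); 4 remain; assigned so far: [1, 4]
unit clause [2] forces x2=T; simplify:
  drop -2 from [-2, -3] -> [-3]
  drop -2 from [-3, -2] -> [-3]
  drop -2 from [-2] -> [] (empty!)
  satisfied 1 clause(s); 3 remain; assigned so far: [1, 2, 4]
CONFLICT (empty clause)

Answer: CONFLICT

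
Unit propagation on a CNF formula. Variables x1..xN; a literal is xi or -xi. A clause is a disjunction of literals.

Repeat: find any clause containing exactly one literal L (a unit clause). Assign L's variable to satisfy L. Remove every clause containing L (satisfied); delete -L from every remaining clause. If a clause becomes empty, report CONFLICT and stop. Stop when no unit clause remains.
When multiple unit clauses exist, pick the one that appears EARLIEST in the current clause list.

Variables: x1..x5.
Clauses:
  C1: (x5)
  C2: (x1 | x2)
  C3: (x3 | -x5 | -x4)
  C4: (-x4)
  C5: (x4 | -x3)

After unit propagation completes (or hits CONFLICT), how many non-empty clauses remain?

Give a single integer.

Answer: 1

Derivation:
unit clause [5] forces x5=T; simplify:
  drop -5 from [3, -5, -4] -> [3, -4]
  satisfied 1 clause(s); 4 remain; assigned so far: [5]
unit clause [-4] forces x4=F; simplify:
  drop 4 from [4, -3] -> [-3]
  satisfied 2 clause(s); 2 remain; assigned so far: [4, 5]
unit clause [-3] forces x3=F; simplify:
  satisfied 1 clause(s); 1 remain; assigned so far: [3, 4, 5]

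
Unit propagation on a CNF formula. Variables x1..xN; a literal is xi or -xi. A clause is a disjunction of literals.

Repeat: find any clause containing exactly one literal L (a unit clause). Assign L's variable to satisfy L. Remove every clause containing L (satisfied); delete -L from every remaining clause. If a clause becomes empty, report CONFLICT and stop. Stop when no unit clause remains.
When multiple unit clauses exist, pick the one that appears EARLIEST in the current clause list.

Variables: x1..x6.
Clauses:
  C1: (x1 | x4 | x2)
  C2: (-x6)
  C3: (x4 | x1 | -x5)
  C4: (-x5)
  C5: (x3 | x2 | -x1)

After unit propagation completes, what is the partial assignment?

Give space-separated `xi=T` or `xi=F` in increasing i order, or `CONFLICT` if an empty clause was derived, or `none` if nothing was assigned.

unit clause [-6] forces x6=F; simplify:
  satisfied 1 clause(s); 4 remain; assigned so far: [6]
unit clause [-5] forces x5=F; simplify:
  satisfied 2 clause(s); 2 remain; assigned so far: [5, 6]

Answer: x5=F x6=F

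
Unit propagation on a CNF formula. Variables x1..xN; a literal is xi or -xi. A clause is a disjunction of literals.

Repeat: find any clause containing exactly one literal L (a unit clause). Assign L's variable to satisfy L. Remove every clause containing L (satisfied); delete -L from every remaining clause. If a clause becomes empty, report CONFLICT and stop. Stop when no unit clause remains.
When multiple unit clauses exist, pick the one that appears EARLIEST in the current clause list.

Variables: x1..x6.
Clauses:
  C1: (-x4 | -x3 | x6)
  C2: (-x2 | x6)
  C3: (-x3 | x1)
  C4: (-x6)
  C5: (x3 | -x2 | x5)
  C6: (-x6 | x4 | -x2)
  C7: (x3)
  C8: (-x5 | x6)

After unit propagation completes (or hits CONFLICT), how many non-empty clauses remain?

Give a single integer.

Answer: 0

Derivation:
unit clause [-6] forces x6=F; simplify:
  drop 6 from [-4, -3, 6] -> [-4, -3]
  drop 6 from [-2, 6] -> [-2]
  drop 6 from [-5, 6] -> [-5]
  satisfied 2 clause(s); 6 remain; assigned so far: [6]
unit clause [-2] forces x2=F; simplify:
  satisfied 2 clause(s); 4 remain; assigned so far: [2, 6]
unit clause [3] forces x3=T; simplify:
  drop -3 from [-4, -3] -> [-4]
  drop -3 from [-3, 1] -> [1]
  satisfied 1 clause(s); 3 remain; assigned so far: [2, 3, 6]
unit clause [-4] forces x4=F; simplify:
  satisfied 1 clause(s); 2 remain; assigned so far: [2, 3, 4, 6]
unit clause [1] forces x1=T; simplify:
  satisfied 1 clause(s); 1 remain; assigned so far: [1, 2, 3, 4, 6]
unit clause [-5] forces x5=F; simplify:
  satisfied 1 clause(s); 0 remain; assigned so far: [1, 2, 3, 4, 5, 6]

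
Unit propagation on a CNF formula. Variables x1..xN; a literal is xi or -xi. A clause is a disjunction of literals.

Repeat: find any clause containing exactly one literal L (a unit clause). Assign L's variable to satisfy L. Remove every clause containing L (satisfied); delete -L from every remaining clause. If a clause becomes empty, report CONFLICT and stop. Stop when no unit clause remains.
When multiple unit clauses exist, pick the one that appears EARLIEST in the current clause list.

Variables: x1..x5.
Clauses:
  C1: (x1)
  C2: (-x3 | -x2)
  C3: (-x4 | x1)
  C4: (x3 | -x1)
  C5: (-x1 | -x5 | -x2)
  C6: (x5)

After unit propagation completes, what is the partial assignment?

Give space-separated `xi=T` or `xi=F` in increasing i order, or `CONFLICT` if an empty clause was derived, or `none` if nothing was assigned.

unit clause [1] forces x1=T; simplify:
  drop -1 from [3, -1] -> [3]
  drop -1 from [-1, -5, -2] -> [-5, -2]
  satisfied 2 clause(s); 4 remain; assigned so far: [1]
unit clause [3] forces x3=T; simplify:
  drop -3 from [-3, -2] -> [-2]
  satisfied 1 clause(s); 3 remain; assigned so far: [1, 3]
unit clause [-2] forces x2=F; simplify:
  satisfied 2 clause(s); 1 remain; assigned so far: [1, 2, 3]
unit clause [5] forces x5=T; simplify:
  satisfied 1 clause(s); 0 remain; assigned so far: [1, 2, 3, 5]

Answer: x1=T x2=F x3=T x5=T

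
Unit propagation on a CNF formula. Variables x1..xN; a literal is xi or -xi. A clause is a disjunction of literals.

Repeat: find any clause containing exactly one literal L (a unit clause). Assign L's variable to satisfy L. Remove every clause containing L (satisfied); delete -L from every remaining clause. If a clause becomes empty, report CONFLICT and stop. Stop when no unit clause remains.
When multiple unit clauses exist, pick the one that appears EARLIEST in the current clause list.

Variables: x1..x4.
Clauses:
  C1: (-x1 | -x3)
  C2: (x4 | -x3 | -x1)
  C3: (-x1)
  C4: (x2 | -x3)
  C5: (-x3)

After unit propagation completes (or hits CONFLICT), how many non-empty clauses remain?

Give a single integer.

Answer: 0

Derivation:
unit clause [-1] forces x1=F; simplify:
  satisfied 3 clause(s); 2 remain; assigned so far: [1]
unit clause [-3] forces x3=F; simplify:
  satisfied 2 clause(s); 0 remain; assigned so far: [1, 3]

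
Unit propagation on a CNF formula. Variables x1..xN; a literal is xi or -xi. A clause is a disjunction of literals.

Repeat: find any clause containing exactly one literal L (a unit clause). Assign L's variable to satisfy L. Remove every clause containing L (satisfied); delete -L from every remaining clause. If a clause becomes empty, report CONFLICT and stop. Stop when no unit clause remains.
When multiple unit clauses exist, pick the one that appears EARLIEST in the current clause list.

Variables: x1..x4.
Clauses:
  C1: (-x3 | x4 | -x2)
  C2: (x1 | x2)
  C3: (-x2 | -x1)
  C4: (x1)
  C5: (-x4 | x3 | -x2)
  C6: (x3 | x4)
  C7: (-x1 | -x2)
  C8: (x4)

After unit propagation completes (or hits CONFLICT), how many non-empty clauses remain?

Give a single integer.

unit clause [1] forces x1=T; simplify:
  drop -1 from [-2, -1] -> [-2]
  drop -1 from [-1, -2] -> [-2]
  satisfied 2 clause(s); 6 remain; assigned so far: [1]
unit clause [-2] forces x2=F; simplify:
  satisfied 4 clause(s); 2 remain; assigned so far: [1, 2]
unit clause [4] forces x4=T; simplify:
  satisfied 2 clause(s); 0 remain; assigned so far: [1, 2, 4]

Answer: 0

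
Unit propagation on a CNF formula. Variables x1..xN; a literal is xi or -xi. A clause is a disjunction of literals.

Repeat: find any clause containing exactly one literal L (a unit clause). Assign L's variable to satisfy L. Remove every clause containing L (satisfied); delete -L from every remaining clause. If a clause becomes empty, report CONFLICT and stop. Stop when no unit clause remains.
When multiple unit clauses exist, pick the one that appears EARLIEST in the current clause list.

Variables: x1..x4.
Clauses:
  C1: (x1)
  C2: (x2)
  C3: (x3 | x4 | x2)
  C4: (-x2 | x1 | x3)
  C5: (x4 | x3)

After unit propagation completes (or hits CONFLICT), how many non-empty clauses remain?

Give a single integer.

Answer: 1

Derivation:
unit clause [1] forces x1=T; simplify:
  satisfied 2 clause(s); 3 remain; assigned so far: [1]
unit clause [2] forces x2=T; simplify:
  satisfied 2 clause(s); 1 remain; assigned so far: [1, 2]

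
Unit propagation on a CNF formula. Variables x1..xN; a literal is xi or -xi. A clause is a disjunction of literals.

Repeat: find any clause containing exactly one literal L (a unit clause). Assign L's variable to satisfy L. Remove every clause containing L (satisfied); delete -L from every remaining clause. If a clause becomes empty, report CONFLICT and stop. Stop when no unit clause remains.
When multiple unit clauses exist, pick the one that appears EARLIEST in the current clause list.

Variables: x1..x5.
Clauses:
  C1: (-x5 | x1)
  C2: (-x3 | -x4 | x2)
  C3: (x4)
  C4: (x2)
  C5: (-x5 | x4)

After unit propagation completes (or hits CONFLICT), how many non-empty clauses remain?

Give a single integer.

unit clause [4] forces x4=T; simplify:
  drop -4 from [-3, -4, 2] -> [-3, 2]
  satisfied 2 clause(s); 3 remain; assigned so far: [4]
unit clause [2] forces x2=T; simplify:
  satisfied 2 clause(s); 1 remain; assigned so far: [2, 4]

Answer: 1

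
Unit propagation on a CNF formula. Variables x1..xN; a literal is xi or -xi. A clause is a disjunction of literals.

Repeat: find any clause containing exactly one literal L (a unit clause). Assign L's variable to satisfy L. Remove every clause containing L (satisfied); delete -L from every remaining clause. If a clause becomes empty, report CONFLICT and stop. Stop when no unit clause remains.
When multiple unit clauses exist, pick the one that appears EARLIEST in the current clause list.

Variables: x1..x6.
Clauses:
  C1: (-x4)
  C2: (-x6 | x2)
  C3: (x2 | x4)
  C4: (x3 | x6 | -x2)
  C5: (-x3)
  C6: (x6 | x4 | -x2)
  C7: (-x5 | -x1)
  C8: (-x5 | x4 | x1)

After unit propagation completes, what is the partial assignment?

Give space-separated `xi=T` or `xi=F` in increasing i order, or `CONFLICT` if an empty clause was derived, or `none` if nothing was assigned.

unit clause [-4] forces x4=F; simplify:
  drop 4 from [2, 4] -> [2]
  drop 4 from [6, 4, -2] -> [6, -2]
  drop 4 from [-5, 4, 1] -> [-5, 1]
  satisfied 1 clause(s); 7 remain; assigned so far: [4]
unit clause [2] forces x2=T; simplify:
  drop -2 from [3, 6, -2] -> [3, 6]
  drop -2 from [6, -2] -> [6]
  satisfied 2 clause(s); 5 remain; assigned so far: [2, 4]
unit clause [-3] forces x3=F; simplify:
  drop 3 from [3, 6] -> [6]
  satisfied 1 clause(s); 4 remain; assigned so far: [2, 3, 4]
unit clause [6] forces x6=T; simplify:
  satisfied 2 clause(s); 2 remain; assigned so far: [2, 3, 4, 6]

Answer: x2=T x3=F x4=F x6=T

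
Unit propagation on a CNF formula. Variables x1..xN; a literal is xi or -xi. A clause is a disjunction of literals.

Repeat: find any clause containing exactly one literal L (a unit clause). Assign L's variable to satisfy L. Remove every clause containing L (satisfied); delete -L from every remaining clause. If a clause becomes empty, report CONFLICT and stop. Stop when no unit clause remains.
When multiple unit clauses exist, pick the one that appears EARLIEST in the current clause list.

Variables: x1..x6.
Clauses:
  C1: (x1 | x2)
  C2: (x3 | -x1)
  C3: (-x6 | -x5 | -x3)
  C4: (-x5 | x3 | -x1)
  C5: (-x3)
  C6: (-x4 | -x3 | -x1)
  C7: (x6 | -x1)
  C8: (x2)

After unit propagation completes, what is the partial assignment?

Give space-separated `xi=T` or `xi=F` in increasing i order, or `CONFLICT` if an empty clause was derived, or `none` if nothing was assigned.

unit clause [-3] forces x3=F; simplify:
  drop 3 from [3, -1] -> [-1]
  drop 3 from [-5, 3, -1] -> [-5, -1]
  satisfied 3 clause(s); 5 remain; assigned so far: [3]
unit clause [-1] forces x1=F; simplify:
  drop 1 from [1, 2] -> [2]
  satisfied 3 clause(s); 2 remain; assigned so far: [1, 3]
unit clause [2] forces x2=T; simplify:
  satisfied 2 clause(s); 0 remain; assigned so far: [1, 2, 3]

Answer: x1=F x2=T x3=F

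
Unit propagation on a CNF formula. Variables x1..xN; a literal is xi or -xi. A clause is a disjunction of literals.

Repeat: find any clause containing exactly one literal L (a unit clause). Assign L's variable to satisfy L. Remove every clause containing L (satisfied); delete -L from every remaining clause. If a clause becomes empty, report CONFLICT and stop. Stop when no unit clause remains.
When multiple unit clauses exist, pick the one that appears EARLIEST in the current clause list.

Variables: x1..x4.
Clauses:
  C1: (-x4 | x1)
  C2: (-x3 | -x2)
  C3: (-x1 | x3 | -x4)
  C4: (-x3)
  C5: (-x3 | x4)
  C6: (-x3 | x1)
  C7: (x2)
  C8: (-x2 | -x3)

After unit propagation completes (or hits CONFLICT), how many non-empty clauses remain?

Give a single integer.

unit clause [-3] forces x3=F; simplify:
  drop 3 from [-1, 3, -4] -> [-1, -4]
  satisfied 5 clause(s); 3 remain; assigned so far: [3]
unit clause [2] forces x2=T; simplify:
  satisfied 1 clause(s); 2 remain; assigned so far: [2, 3]

Answer: 2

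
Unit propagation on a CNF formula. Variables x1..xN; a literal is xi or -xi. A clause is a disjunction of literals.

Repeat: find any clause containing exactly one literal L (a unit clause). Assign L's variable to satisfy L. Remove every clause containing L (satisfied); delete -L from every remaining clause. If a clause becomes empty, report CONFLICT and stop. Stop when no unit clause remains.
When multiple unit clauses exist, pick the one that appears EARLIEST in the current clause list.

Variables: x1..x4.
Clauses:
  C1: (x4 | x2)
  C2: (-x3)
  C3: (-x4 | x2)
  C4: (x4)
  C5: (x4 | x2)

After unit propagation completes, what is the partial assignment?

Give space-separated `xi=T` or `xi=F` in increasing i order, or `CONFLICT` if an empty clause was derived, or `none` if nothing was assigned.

Answer: x2=T x3=F x4=T

Derivation:
unit clause [-3] forces x3=F; simplify:
  satisfied 1 clause(s); 4 remain; assigned so far: [3]
unit clause [4] forces x4=T; simplify:
  drop -4 from [-4, 2] -> [2]
  satisfied 3 clause(s); 1 remain; assigned so far: [3, 4]
unit clause [2] forces x2=T; simplify:
  satisfied 1 clause(s); 0 remain; assigned so far: [2, 3, 4]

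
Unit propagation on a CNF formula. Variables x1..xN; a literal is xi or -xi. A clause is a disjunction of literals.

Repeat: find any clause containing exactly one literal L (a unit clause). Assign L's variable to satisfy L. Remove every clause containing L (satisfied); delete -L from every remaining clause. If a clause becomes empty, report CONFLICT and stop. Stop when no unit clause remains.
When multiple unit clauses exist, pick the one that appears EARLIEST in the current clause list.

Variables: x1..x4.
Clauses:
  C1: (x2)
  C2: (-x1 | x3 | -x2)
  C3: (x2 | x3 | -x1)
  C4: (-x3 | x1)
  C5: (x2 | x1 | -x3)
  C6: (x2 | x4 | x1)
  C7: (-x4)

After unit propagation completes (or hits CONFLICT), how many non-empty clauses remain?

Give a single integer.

unit clause [2] forces x2=T; simplify:
  drop -2 from [-1, 3, -2] -> [-1, 3]
  satisfied 4 clause(s); 3 remain; assigned so far: [2]
unit clause [-4] forces x4=F; simplify:
  satisfied 1 clause(s); 2 remain; assigned so far: [2, 4]

Answer: 2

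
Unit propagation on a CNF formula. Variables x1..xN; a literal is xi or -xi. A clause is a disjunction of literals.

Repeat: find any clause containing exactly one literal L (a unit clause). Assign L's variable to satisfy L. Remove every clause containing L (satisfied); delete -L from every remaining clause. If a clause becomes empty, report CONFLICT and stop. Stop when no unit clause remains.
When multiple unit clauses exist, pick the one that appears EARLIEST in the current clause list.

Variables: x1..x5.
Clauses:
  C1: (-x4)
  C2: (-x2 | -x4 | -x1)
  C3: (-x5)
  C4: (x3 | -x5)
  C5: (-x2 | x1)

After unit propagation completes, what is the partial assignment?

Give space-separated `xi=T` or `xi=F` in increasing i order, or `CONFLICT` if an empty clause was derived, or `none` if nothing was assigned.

unit clause [-4] forces x4=F; simplify:
  satisfied 2 clause(s); 3 remain; assigned so far: [4]
unit clause [-5] forces x5=F; simplify:
  satisfied 2 clause(s); 1 remain; assigned so far: [4, 5]

Answer: x4=F x5=F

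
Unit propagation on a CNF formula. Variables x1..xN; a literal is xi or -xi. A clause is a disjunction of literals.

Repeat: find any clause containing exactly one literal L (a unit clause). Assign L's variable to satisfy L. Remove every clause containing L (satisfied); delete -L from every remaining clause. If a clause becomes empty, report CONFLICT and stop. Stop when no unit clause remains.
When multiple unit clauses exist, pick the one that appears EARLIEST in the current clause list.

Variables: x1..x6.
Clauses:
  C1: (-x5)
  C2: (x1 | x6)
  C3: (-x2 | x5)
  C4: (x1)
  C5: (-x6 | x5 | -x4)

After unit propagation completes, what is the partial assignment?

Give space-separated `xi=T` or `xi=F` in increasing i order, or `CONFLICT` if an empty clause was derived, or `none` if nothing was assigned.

unit clause [-5] forces x5=F; simplify:
  drop 5 from [-2, 5] -> [-2]
  drop 5 from [-6, 5, -4] -> [-6, -4]
  satisfied 1 clause(s); 4 remain; assigned so far: [5]
unit clause [-2] forces x2=F; simplify:
  satisfied 1 clause(s); 3 remain; assigned so far: [2, 5]
unit clause [1] forces x1=T; simplify:
  satisfied 2 clause(s); 1 remain; assigned so far: [1, 2, 5]

Answer: x1=T x2=F x5=F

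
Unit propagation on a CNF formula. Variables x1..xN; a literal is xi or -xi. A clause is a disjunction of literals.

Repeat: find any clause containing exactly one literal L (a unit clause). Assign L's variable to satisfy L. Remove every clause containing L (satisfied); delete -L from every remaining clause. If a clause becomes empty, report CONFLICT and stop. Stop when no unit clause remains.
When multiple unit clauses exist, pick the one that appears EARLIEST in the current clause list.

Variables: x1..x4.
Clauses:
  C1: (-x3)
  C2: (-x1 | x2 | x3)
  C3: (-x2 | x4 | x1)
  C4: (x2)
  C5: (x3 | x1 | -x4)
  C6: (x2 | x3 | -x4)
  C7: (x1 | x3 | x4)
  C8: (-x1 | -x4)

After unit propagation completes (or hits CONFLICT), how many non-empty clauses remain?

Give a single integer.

Answer: 4

Derivation:
unit clause [-3] forces x3=F; simplify:
  drop 3 from [-1, 2, 3] -> [-1, 2]
  drop 3 from [3, 1, -4] -> [1, -4]
  drop 3 from [2, 3, -4] -> [2, -4]
  drop 3 from [1, 3, 4] -> [1, 4]
  satisfied 1 clause(s); 7 remain; assigned so far: [3]
unit clause [2] forces x2=T; simplify:
  drop -2 from [-2, 4, 1] -> [4, 1]
  satisfied 3 clause(s); 4 remain; assigned so far: [2, 3]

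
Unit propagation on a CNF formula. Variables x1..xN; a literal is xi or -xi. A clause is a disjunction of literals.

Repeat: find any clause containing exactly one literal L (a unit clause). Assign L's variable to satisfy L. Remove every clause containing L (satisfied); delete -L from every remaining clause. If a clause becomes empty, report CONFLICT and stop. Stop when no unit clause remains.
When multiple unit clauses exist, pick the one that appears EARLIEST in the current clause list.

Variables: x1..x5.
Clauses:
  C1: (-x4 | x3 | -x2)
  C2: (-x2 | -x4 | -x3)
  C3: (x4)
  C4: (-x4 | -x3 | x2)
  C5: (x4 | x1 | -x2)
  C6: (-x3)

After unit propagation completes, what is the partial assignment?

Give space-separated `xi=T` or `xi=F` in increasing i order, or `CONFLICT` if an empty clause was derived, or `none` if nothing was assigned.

unit clause [4] forces x4=T; simplify:
  drop -4 from [-4, 3, -2] -> [3, -2]
  drop -4 from [-2, -4, -3] -> [-2, -3]
  drop -4 from [-4, -3, 2] -> [-3, 2]
  satisfied 2 clause(s); 4 remain; assigned so far: [4]
unit clause [-3] forces x3=F; simplify:
  drop 3 from [3, -2] -> [-2]
  satisfied 3 clause(s); 1 remain; assigned so far: [3, 4]
unit clause [-2] forces x2=F; simplify:
  satisfied 1 clause(s); 0 remain; assigned so far: [2, 3, 4]

Answer: x2=F x3=F x4=T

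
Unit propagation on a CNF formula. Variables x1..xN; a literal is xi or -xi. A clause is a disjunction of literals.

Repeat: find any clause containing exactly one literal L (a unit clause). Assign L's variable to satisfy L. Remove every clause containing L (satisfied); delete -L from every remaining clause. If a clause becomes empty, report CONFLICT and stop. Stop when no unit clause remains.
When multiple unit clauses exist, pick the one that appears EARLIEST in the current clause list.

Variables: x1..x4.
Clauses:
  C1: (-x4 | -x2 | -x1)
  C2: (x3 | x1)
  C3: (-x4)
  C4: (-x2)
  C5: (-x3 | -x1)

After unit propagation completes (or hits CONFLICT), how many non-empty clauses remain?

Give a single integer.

unit clause [-4] forces x4=F; simplify:
  satisfied 2 clause(s); 3 remain; assigned so far: [4]
unit clause [-2] forces x2=F; simplify:
  satisfied 1 clause(s); 2 remain; assigned so far: [2, 4]

Answer: 2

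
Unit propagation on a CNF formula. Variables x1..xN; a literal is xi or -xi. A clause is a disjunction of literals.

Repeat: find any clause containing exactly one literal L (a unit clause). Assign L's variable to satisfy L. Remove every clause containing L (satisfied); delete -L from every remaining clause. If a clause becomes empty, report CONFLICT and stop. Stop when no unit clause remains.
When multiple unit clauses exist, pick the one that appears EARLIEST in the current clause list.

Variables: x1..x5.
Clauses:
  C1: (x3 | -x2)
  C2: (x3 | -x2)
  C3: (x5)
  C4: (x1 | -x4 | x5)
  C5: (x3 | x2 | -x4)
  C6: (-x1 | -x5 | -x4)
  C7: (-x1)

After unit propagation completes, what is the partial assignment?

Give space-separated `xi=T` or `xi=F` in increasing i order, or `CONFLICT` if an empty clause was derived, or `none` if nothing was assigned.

Answer: x1=F x5=T

Derivation:
unit clause [5] forces x5=T; simplify:
  drop -5 from [-1, -5, -4] -> [-1, -4]
  satisfied 2 clause(s); 5 remain; assigned so far: [5]
unit clause [-1] forces x1=F; simplify:
  satisfied 2 clause(s); 3 remain; assigned so far: [1, 5]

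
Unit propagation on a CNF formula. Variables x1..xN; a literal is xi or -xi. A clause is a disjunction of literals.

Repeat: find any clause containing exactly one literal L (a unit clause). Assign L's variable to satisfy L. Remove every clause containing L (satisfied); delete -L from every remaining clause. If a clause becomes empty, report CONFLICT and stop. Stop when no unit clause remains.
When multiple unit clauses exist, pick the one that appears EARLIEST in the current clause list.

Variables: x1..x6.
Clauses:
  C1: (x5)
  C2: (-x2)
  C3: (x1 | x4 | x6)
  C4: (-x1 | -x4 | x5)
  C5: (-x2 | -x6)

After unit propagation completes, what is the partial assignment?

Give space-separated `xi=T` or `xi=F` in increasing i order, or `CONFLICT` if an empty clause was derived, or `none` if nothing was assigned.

unit clause [5] forces x5=T; simplify:
  satisfied 2 clause(s); 3 remain; assigned so far: [5]
unit clause [-2] forces x2=F; simplify:
  satisfied 2 clause(s); 1 remain; assigned so far: [2, 5]

Answer: x2=F x5=T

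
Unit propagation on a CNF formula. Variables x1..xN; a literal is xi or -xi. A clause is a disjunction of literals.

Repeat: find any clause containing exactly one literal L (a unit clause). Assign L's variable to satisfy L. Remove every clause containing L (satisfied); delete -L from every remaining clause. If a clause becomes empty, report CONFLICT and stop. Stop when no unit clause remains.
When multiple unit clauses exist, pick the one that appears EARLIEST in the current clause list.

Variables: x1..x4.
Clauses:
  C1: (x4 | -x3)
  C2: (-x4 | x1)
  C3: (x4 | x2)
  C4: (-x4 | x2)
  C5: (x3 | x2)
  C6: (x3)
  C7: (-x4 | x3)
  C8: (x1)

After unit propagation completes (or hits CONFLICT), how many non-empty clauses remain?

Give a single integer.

Answer: 0

Derivation:
unit clause [3] forces x3=T; simplify:
  drop -3 from [4, -3] -> [4]
  satisfied 3 clause(s); 5 remain; assigned so far: [3]
unit clause [4] forces x4=T; simplify:
  drop -4 from [-4, 1] -> [1]
  drop -4 from [-4, 2] -> [2]
  satisfied 2 clause(s); 3 remain; assigned so far: [3, 4]
unit clause [1] forces x1=T; simplify:
  satisfied 2 clause(s); 1 remain; assigned so far: [1, 3, 4]
unit clause [2] forces x2=T; simplify:
  satisfied 1 clause(s); 0 remain; assigned so far: [1, 2, 3, 4]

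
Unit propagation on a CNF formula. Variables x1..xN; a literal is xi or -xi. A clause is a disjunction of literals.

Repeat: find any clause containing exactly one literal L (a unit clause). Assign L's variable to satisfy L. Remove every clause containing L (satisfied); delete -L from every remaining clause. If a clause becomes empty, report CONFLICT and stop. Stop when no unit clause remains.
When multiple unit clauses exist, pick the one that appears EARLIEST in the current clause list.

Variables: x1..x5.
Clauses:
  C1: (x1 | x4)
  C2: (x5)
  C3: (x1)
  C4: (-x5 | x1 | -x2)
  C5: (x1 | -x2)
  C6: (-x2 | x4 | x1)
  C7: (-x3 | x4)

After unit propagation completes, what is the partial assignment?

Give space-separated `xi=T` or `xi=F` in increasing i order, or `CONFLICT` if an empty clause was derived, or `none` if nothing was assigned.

unit clause [5] forces x5=T; simplify:
  drop -5 from [-5, 1, -2] -> [1, -2]
  satisfied 1 clause(s); 6 remain; assigned so far: [5]
unit clause [1] forces x1=T; simplify:
  satisfied 5 clause(s); 1 remain; assigned so far: [1, 5]

Answer: x1=T x5=T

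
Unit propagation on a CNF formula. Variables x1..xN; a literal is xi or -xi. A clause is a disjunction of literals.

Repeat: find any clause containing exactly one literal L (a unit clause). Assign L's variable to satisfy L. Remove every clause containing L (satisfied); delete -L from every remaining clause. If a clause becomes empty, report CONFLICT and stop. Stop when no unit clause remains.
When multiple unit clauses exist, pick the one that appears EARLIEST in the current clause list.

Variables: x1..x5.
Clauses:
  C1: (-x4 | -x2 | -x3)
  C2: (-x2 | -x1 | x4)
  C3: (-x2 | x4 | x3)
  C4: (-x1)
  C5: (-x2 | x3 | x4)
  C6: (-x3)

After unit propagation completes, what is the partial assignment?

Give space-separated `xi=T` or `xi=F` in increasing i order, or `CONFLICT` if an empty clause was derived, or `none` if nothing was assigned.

Answer: x1=F x3=F

Derivation:
unit clause [-1] forces x1=F; simplify:
  satisfied 2 clause(s); 4 remain; assigned so far: [1]
unit clause [-3] forces x3=F; simplify:
  drop 3 from [-2, 4, 3] -> [-2, 4]
  drop 3 from [-2, 3, 4] -> [-2, 4]
  satisfied 2 clause(s); 2 remain; assigned so far: [1, 3]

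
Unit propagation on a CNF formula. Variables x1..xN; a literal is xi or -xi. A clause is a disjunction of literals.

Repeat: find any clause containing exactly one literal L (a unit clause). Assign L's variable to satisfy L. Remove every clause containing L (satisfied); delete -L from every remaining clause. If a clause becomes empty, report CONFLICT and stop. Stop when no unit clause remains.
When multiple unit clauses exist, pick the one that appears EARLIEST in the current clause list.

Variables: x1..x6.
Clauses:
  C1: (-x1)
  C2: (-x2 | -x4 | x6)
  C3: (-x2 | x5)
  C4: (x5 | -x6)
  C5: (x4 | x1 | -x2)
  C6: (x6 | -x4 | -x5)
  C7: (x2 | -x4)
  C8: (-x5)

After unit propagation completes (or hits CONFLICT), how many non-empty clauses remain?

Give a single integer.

Answer: 0

Derivation:
unit clause [-1] forces x1=F; simplify:
  drop 1 from [4, 1, -2] -> [4, -2]
  satisfied 1 clause(s); 7 remain; assigned so far: [1]
unit clause [-5] forces x5=F; simplify:
  drop 5 from [-2, 5] -> [-2]
  drop 5 from [5, -6] -> [-6]
  satisfied 2 clause(s); 5 remain; assigned so far: [1, 5]
unit clause [-2] forces x2=F; simplify:
  drop 2 from [2, -4] -> [-4]
  satisfied 3 clause(s); 2 remain; assigned so far: [1, 2, 5]
unit clause [-6] forces x6=F; simplify:
  satisfied 1 clause(s); 1 remain; assigned so far: [1, 2, 5, 6]
unit clause [-4] forces x4=F; simplify:
  satisfied 1 clause(s); 0 remain; assigned so far: [1, 2, 4, 5, 6]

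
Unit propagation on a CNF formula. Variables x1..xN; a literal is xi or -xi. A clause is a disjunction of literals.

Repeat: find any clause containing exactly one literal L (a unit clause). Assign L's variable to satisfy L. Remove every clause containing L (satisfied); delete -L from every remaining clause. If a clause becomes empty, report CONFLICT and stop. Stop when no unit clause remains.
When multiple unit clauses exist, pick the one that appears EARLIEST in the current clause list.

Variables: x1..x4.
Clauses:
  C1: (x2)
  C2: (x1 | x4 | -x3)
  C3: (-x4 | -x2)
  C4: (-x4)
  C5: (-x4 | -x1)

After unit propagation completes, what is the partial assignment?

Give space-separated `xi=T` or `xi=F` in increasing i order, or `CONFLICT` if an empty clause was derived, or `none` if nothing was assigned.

unit clause [2] forces x2=T; simplify:
  drop -2 from [-4, -2] -> [-4]
  satisfied 1 clause(s); 4 remain; assigned so far: [2]
unit clause [-4] forces x4=F; simplify:
  drop 4 from [1, 4, -3] -> [1, -3]
  satisfied 3 clause(s); 1 remain; assigned so far: [2, 4]

Answer: x2=T x4=F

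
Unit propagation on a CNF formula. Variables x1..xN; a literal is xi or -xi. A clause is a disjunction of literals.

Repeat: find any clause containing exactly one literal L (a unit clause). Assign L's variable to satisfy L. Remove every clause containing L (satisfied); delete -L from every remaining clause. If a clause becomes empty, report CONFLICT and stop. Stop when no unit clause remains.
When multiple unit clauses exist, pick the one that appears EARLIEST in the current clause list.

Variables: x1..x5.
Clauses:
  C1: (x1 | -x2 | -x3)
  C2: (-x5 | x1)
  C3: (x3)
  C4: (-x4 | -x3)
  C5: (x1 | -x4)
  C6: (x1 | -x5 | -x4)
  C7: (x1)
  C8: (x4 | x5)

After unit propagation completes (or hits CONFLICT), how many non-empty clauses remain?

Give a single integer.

Answer: 0

Derivation:
unit clause [3] forces x3=T; simplify:
  drop -3 from [1, -2, -3] -> [1, -2]
  drop -3 from [-4, -3] -> [-4]
  satisfied 1 clause(s); 7 remain; assigned so far: [3]
unit clause [-4] forces x4=F; simplify:
  drop 4 from [4, 5] -> [5]
  satisfied 3 clause(s); 4 remain; assigned so far: [3, 4]
unit clause [1] forces x1=T; simplify:
  satisfied 3 clause(s); 1 remain; assigned so far: [1, 3, 4]
unit clause [5] forces x5=T; simplify:
  satisfied 1 clause(s); 0 remain; assigned so far: [1, 3, 4, 5]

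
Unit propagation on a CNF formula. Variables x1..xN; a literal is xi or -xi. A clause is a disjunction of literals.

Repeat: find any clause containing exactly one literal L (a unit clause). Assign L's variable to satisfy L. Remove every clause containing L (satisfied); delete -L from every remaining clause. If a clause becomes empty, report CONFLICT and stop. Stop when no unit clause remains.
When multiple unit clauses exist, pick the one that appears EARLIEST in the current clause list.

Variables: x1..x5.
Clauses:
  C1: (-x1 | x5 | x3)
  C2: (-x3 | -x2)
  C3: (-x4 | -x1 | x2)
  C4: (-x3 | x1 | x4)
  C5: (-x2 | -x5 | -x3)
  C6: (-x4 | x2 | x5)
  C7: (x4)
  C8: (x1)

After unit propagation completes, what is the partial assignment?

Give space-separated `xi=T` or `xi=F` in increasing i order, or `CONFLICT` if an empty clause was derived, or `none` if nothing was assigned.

Answer: x1=T x2=T x3=F x4=T x5=T

Derivation:
unit clause [4] forces x4=T; simplify:
  drop -4 from [-4, -1, 2] -> [-1, 2]
  drop -4 from [-4, 2, 5] -> [2, 5]
  satisfied 2 clause(s); 6 remain; assigned so far: [4]
unit clause [1] forces x1=T; simplify:
  drop -1 from [-1, 5, 3] -> [5, 3]
  drop -1 from [-1, 2] -> [2]
  satisfied 1 clause(s); 5 remain; assigned so far: [1, 4]
unit clause [2] forces x2=T; simplify:
  drop -2 from [-3, -2] -> [-3]
  drop -2 from [-2, -5, -3] -> [-5, -3]
  satisfied 2 clause(s); 3 remain; assigned so far: [1, 2, 4]
unit clause [-3] forces x3=F; simplify:
  drop 3 from [5, 3] -> [5]
  satisfied 2 clause(s); 1 remain; assigned so far: [1, 2, 3, 4]
unit clause [5] forces x5=T; simplify:
  satisfied 1 clause(s); 0 remain; assigned so far: [1, 2, 3, 4, 5]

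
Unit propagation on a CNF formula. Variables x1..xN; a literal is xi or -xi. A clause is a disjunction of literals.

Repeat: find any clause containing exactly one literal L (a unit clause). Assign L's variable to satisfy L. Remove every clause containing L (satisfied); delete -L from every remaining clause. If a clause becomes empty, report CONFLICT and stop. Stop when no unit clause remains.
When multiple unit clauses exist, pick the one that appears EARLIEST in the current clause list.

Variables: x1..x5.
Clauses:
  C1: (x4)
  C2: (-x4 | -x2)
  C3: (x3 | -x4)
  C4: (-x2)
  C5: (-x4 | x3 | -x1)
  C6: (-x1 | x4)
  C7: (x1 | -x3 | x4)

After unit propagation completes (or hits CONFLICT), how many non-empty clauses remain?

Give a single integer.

unit clause [4] forces x4=T; simplify:
  drop -4 from [-4, -2] -> [-2]
  drop -4 from [3, -4] -> [3]
  drop -4 from [-4, 3, -1] -> [3, -1]
  satisfied 3 clause(s); 4 remain; assigned so far: [4]
unit clause [-2] forces x2=F; simplify:
  satisfied 2 clause(s); 2 remain; assigned so far: [2, 4]
unit clause [3] forces x3=T; simplify:
  satisfied 2 clause(s); 0 remain; assigned so far: [2, 3, 4]

Answer: 0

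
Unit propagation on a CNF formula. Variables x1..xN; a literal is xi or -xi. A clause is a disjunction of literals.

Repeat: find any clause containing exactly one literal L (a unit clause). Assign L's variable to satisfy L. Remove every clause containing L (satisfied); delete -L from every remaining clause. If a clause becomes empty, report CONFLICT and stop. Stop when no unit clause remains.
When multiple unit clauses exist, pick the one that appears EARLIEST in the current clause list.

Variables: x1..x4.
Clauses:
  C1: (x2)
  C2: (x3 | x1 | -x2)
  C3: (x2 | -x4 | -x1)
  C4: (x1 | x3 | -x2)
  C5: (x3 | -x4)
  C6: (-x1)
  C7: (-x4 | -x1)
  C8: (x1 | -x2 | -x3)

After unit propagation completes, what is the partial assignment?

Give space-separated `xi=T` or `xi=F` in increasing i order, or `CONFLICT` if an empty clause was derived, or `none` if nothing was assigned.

Answer: CONFLICT

Derivation:
unit clause [2] forces x2=T; simplify:
  drop -2 from [3, 1, -2] -> [3, 1]
  drop -2 from [1, 3, -2] -> [1, 3]
  drop -2 from [1, -2, -3] -> [1, -3]
  satisfied 2 clause(s); 6 remain; assigned so far: [2]
unit clause [-1] forces x1=F; simplify:
  drop 1 from [3, 1] -> [3]
  drop 1 from [1, 3] -> [3]
  drop 1 from [1, -3] -> [-3]
  satisfied 2 clause(s); 4 remain; assigned so far: [1, 2]
unit clause [3] forces x3=T; simplify:
  drop -3 from [-3] -> [] (empty!)
  satisfied 3 clause(s); 1 remain; assigned so far: [1, 2, 3]
CONFLICT (empty clause)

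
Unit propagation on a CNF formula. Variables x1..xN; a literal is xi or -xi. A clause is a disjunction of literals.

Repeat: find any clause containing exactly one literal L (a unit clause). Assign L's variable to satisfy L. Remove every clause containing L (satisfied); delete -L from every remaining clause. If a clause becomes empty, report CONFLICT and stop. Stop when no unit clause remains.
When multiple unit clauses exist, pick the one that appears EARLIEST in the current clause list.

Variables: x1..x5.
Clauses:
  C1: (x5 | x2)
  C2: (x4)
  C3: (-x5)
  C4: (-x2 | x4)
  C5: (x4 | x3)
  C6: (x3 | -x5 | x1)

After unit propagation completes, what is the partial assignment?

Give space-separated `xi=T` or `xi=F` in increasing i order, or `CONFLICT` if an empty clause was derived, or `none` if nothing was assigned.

unit clause [4] forces x4=T; simplify:
  satisfied 3 clause(s); 3 remain; assigned so far: [4]
unit clause [-5] forces x5=F; simplify:
  drop 5 from [5, 2] -> [2]
  satisfied 2 clause(s); 1 remain; assigned so far: [4, 5]
unit clause [2] forces x2=T; simplify:
  satisfied 1 clause(s); 0 remain; assigned so far: [2, 4, 5]

Answer: x2=T x4=T x5=F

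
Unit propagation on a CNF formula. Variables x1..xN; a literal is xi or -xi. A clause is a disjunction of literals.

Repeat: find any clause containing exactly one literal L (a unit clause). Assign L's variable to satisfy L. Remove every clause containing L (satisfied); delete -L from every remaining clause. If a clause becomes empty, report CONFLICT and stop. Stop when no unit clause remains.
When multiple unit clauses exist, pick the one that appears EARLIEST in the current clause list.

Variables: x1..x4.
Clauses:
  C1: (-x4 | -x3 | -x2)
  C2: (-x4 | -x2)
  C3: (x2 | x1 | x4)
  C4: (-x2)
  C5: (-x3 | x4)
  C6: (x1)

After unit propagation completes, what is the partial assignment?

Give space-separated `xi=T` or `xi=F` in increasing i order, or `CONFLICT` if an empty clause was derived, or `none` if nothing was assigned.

Answer: x1=T x2=F

Derivation:
unit clause [-2] forces x2=F; simplify:
  drop 2 from [2, 1, 4] -> [1, 4]
  satisfied 3 clause(s); 3 remain; assigned so far: [2]
unit clause [1] forces x1=T; simplify:
  satisfied 2 clause(s); 1 remain; assigned so far: [1, 2]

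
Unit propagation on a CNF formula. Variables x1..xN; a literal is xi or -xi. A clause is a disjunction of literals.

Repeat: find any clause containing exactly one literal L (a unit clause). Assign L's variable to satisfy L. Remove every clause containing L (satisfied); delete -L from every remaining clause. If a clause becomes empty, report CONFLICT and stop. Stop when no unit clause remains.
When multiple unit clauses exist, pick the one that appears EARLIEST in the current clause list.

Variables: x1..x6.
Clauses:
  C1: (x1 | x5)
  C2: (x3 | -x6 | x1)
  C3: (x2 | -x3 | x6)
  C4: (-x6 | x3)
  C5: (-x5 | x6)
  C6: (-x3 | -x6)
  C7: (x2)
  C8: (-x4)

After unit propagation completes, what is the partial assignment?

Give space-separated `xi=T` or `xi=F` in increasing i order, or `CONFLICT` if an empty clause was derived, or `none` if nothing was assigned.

unit clause [2] forces x2=T; simplify:
  satisfied 2 clause(s); 6 remain; assigned so far: [2]
unit clause [-4] forces x4=F; simplify:
  satisfied 1 clause(s); 5 remain; assigned so far: [2, 4]

Answer: x2=T x4=F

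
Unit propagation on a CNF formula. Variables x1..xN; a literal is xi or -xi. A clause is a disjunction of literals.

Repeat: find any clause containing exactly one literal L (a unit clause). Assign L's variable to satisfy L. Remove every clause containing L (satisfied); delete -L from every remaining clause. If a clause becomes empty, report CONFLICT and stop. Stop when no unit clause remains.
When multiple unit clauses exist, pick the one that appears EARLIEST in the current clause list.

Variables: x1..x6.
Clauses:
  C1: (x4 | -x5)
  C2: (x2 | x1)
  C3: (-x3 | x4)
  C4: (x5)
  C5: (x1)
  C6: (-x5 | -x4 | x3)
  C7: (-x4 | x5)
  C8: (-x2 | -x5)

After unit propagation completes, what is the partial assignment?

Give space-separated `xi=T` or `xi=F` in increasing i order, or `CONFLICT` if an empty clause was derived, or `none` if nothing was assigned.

unit clause [5] forces x5=T; simplify:
  drop -5 from [4, -5] -> [4]
  drop -5 from [-5, -4, 3] -> [-4, 3]
  drop -5 from [-2, -5] -> [-2]
  satisfied 2 clause(s); 6 remain; assigned so far: [5]
unit clause [4] forces x4=T; simplify:
  drop -4 from [-4, 3] -> [3]
  satisfied 2 clause(s); 4 remain; assigned so far: [4, 5]
unit clause [1] forces x1=T; simplify:
  satisfied 2 clause(s); 2 remain; assigned so far: [1, 4, 5]
unit clause [3] forces x3=T; simplify:
  satisfied 1 clause(s); 1 remain; assigned so far: [1, 3, 4, 5]
unit clause [-2] forces x2=F; simplify:
  satisfied 1 clause(s); 0 remain; assigned so far: [1, 2, 3, 4, 5]

Answer: x1=T x2=F x3=T x4=T x5=T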